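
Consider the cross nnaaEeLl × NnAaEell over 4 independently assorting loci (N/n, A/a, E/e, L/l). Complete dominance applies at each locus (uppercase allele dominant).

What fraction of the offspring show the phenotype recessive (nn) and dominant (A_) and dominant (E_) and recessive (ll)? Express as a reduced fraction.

nnaaEeLl gametes: naEL×4, naEl×4, naeL×4, nael×4
NnAaEell gametes: NAEl×2, NAel×2, NaEl×2, Nael×2, nAEl×2, nAel×2, naEl×2, nael×2
nnaaEeLl×NnAaEell grid (16·16=256): NnAaEELl=8 NnAaEEll=8 NnAaEeLl=16 NnAaEell=16 NnAaeeLl=8 NnAaeell=8 NnaaEELl=8 NnaaEEll=8 NnaaEeLl=16 NnaaEell=16 NnaaeeLl=8 Nnaaeell=8 nnAaEELl=8 nnAaEEll=8 nnAaEeLl=16 nnAaEell=16 nnAaeeLl=8 nnAaeell=8 nnaaEELl=8 nnaaEEll=8 nnaaEeLl=16 nnaaEell=16 nnaaeeLl=8 nnaaeell=8
nn A_ E_ ll hits 24/256; gcd=8; 24÷8/256÷8 = 3/32

P(nn A_ E_ ll) = 3/32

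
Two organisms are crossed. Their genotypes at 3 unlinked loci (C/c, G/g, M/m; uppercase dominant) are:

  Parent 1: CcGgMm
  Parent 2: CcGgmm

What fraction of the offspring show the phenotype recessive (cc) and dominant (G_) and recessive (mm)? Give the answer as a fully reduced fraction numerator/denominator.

P(cc G_ mm) = 3/32

CcGgMm gametes: CGM×1, CGm×1, CgM×1, Cgm×1, cGM×1, cGm×1, cgM×1, cgm×1
CcGgmm gametes: CGm×2, Cgm×2, cGm×2, cgm×2
CcGgMm×CcGgmm grid (8·8=64): CCGGMm=2 CCGGmm=2 CCGgMm=4 CCGgmm=4 CCggMm=2 CCggmm=2 CcGGMm=4 CcGGmm=4 CcGgMm=8 CcGgmm=8 CcggMm=4 Ccggmm=4 ccGGMm=2 ccGGmm=2 ccGgMm=4 ccGgmm=4 ccggMm=2 ccggmm=2
cc G_ mm hits 6/64; gcd=2; 6÷2/64÷2 = 3/32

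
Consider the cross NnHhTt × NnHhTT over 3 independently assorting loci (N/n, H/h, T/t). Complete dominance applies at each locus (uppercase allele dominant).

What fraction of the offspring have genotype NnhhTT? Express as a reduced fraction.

NnHhTt gametes: NHT×1, NHt×1, NhT×1, Nht×1, nHT×1, nHt×1, nhT×1, nht×1
NnHhTT gametes: NHT×2, NhT×2, nHT×2, nhT×2
NnHhTt×NnHhTT grid (8·8=64): NNHHTT=2 NNHHTt=2 NNHhTT=4 NNHhTt=4 NNhhTT=2 NNhhTt=2 NnHHTT=4 NnHHTt=4 NnHhTT=8 NnHhTt=8 NnhhTT=4 NnhhTt=4 nnHHTT=2 nnHHTt=2 nnHhTT=4 nnHhTt=4 nnhhTT=2 nnhhTt=2
NnhhTT hits 4/64; gcd=4; 4÷4/64÷4 = 1/16

P(NnhhTT) = 1/16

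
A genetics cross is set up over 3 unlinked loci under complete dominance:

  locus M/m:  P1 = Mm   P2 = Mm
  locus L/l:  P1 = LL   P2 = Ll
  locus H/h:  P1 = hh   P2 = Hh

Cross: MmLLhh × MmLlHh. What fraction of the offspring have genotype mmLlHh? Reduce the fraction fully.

MmLLhh gametes: MLh×4, mLh×4
MmLlHh gametes: MLH×1, MLh×1, MlH×1, Mlh×1, mLH×1, mLh×1, mlH×1, mlh×1
MmLLhh×MmLlHh grid (8·8=64): MMLLHh=4 MMLLhh=4 MMLlHh=4 MMLlhh=4 MmLLHh=8 MmLLhh=8 MmLlHh=8 MmLlhh=8 mmLLHh=4 mmLLhh=4 mmLlHh=4 mmLlhh=4
mmLlHh hits 4/64; gcd=4; 4÷4/64÷4 = 1/16

P(mmLlHh) = 1/16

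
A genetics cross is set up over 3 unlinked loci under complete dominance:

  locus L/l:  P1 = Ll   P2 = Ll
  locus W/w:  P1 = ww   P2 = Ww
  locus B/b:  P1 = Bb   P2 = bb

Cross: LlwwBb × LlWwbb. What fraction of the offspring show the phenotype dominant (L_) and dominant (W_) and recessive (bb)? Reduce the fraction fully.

P(L_ W_ bb) = 3/16

LlwwBb gametes: LwB×2, Lwb×2, lwB×2, lwb×2
LlWwbb gametes: LWb×2, Lwb×2, lWb×2, lwb×2
LlwwBb×LlWwbb grid (8·8=64): LLWwBb=4 LLWwbb=4 LLwwBb=4 LLwwbb=4 LlWwBb=8 LlWwbb=8 LlwwBb=8 Llwwbb=8 llWwBb=4 llWwbb=4 llwwBb=4 llwwbb=4
L_ W_ bb hits 12/64; gcd=4; 12÷4/64÷4 = 3/16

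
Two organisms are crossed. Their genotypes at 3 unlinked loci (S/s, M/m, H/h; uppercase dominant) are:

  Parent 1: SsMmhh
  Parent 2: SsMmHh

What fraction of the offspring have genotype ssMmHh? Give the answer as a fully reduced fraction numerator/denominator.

SsMmhh gametes: SMh×2, Smh×2, sMh×2, smh×2
SsMmHh gametes: SMH×1, SMh×1, SmH×1, Smh×1, sMH×1, sMh×1, smH×1, smh×1
SsMmhh×SsMmHh grid (8·8=64): SSMMHh=2 SSMMhh=2 SSMmHh=4 SSMmhh=4 SSmmHh=2 SSmmhh=2 SsMMHh=4 SsMMhh=4 SsMmHh=8 SsMmhh=8 SsmmHh=4 Ssmmhh=4 ssMMHh=2 ssMMhh=2 ssMmHh=4 ssMmhh=4 ssmmHh=2 ssmmhh=2
ssMmHh hits 4/64; gcd=4; 4÷4/64÷4 = 1/16

P(ssMmHh) = 1/16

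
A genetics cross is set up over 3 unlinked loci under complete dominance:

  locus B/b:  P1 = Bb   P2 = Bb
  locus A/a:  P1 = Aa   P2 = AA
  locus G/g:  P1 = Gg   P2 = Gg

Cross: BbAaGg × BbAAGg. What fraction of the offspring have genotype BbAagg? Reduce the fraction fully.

P(BbAagg) = 1/16

BbAaGg gametes: BAG×1, BAg×1, BaG×1, Bag×1, bAG×1, bAg×1, baG×1, bag×1
BbAAGg gametes: BAG×2, BAg×2, bAG×2, bAg×2
BbAaGg×BbAAGg grid (8·8=64): BBAAGG=2 BBAAGg=4 BBAAgg=2 BBAaGG=2 BBAaGg=4 BBAagg=2 BbAAGG=4 BbAAGg=8 BbAAgg=4 BbAaGG=4 BbAaGg=8 BbAagg=4 bbAAGG=2 bbAAGg=4 bbAAgg=2 bbAaGG=2 bbAaGg=4 bbAagg=2
BbAagg hits 4/64; gcd=4; 4÷4/64÷4 = 1/16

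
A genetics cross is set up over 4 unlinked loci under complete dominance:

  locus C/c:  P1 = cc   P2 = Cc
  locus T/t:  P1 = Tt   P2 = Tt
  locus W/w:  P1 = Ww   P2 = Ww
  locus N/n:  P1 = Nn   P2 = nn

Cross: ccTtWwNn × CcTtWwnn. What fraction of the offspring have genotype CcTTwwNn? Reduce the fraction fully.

P(CcTTwwNn) = 1/64

ccTtWwNn gametes: cTWN×2, cTWn×2, cTwN×2, cTwn×2, ctWN×2, ctWn×2, ctwN×2, ctwn×2
CcTtWwnn gametes: CTWn×2, CTwn×2, CtWn×2, Ctwn×2, cTWn×2, cTwn×2, ctWn×2, ctwn×2
ccTtWwNn×CcTtWwnn grid (16·16=256): CcTTWWNn=4 CcTTWWnn=4 CcTTWwNn=8 CcTTWwnn=8 CcTTwwNn=4 CcTTwwnn=4 CcTtWWNn=8 CcTtWWnn=8 CcTtWwNn=16 CcTtWwnn=16 CcTtwwNn=8 CcTtwwnn=8 CcttWWNn=4 CcttWWnn=4 CcttWwNn=8 CcttWwnn=8 CcttwwNn=4 Ccttwwnn=4 ccTTWWNn=4 ccTTWWnn=4 ccTTWwNn=8 ccTTWwnn=8 ccTTwwNn=4 ccTTwwnn=4 ccTtWWNn=8 ccTtWWnn=8 ccTtWwNn=16 ccTtWwnn=16 ccTtwwNn=8 ccTtwwnn=8 ccttWWNn=4 ccttWWnn=4 ccttWwNn=8 ccttWwnn=8 ccttwwNn=4 ccttwwnn=4
CcTTwwNn hits 4/256; gcd=4; 4÷4/256÷4 = 1/64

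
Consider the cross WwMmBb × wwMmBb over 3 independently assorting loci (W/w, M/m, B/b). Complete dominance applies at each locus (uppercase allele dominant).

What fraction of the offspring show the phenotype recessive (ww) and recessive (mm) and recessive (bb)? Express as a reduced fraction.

P(ww mm bb) = 1/32

WwMmBb gametes: WMB×1, WMb×1, WmB×1, Wmb×1, wMB×1, wMb×1, wmB×1, wmb×1
wwMmBb gametes: wMB×2, wMb×2, wmB×2, wmb×2
WwMmBb×wwMmBb grid (8·8=64): WwMMBB=2 WwMMBb=4 WwMMbb=2 WwMmBB=4 WwMmBb=8 WwMmbb=4 WwmmBB=2 WwmmBb=4 Wwmmbb=2 wwMMBB=2 wwMMBb=4 wwMMbb=2 wwMmBB=4 wwMmBb=8 wwMmbb=4 wwmmBB=2 wwmmBb=4 wwmmbb=2
ww mm bb hits 2/64; gcd=2; 2÷2/64÷2 = 1/32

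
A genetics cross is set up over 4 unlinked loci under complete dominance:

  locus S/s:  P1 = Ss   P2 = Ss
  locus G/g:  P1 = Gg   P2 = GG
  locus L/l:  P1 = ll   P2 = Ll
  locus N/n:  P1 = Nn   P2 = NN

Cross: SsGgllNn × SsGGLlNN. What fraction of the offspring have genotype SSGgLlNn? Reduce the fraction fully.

SsGgllNn gametes: SGlN×2, SGln×2, SglN×2, Sgln×2, sGlN×2, sGln×2, sglN×2, sgln×2
SsGGLlNN gametes: SGLN×4, SGlN×4, sGLN×4, sGlN×4
SsGgllNn×SsGGLlNN grid (16·16=256): SSGGLlNN=8 SSGGLlNn=8 SSGGllNN=8 SSGGllNn=8 SSGgLlNN=8 SSGgLlNn=8 SSGgllNN=8 SSGgllNn=8 SsGGLlNN=16 SsGGLlNn=16 SsGGllNN=16 SsGGllNn=16 SsGgLlNN=16 SsGgLlNn=16 SsGgllNN=16 SsGgllNn=16 ssGGLlNN=8 ssGGLlNn=8 ssGGllNN=8 ssGGllNn=8 ssGgLlNN=8 ssGgLlNn=8 ssGgllNN=8 ssGgllNn=8
SSGgLlNn hits 8/256; gcd=8; 8÷8/256÷8 = 1/32

P(SSGgLlNn) = 1/32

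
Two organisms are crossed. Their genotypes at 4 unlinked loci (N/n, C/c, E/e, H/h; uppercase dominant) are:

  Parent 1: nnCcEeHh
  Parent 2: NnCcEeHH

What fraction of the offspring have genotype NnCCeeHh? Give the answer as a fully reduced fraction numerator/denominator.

P(NnCCeeHh) = 1/64

nnCcEeHh gametes: nCEH×2, nCEh×2, nCeH×2, nCeh×2, ncEH×2, ncEh×2, nceH×2, nceh×2
NnCcEeHH gametes: NCEH×2, NCeH×2, NcEH×2, NceH×2, nCEH×2, nCeH×2, ncEH×2, nceH×2
nnCcEeHh×NnCcEeHH grid (16·16=256): NnCCEEHH=4 NnCCEEHh=4 NnCCEeHH=8 NnCCEeHh=8 NnCCeeHH=4 NnCCeeHh=4 NnCcEEHH=8 NnCcEEHh=8 NnCcEeHH=16 NnCcEeHh=16 NnCceeHH=8 NnCceeHh=8 NnccEEHH=4 NnccEEHh=4 NnccEeHH=8 NnccEeHh=8 NncceeHH=4 NncceeHh=4 nnCCEEHH=4 nnCCEEHh=4 nnCCEeHH=8 nnCCEeHh=8 nnCCeeHH=4 nnCCeeHh=4 nnCcEEHH=8 nnCcEEHh=8 nnCcEeHH=16 nnCcEeHh=16 nnCceeHH=8 nnCceeHh=8 nnccEEHH=4 nnccEEHh=4 nnccEeHH=8 nnccEeHh=8 nncceeHH=4 nncceeHh=4
NnCCeeHh hits 4/256; gcd=4; 4÷4/256÷4 = 1/64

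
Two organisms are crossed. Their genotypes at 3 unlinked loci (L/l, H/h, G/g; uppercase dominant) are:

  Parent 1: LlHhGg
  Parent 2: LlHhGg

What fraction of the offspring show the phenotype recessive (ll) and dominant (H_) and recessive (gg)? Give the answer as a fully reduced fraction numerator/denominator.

P(ll H_ gg) = 3/64

LlHhGg gametes: LHG×1, LHg×1, LhG×1, Lhg×1, lHG×1, lHg×1, lhG×1, lhg×1
LlHhGg gametes: LHG×1, LHg×1, LhG×1, Lhg×1, lHG×1, lHg×1, lhG×1, lhg×1
LlHhGg×LlHhGg grid (8·8=64): LLHHGG=1 LLHHGg=2 LLHHgg=1 LLHhGG=2 LLHhGg=4 LLHhgg=2 LLhhGG=1 LLhhGg=2 LLhhgg=1 LlHHGG=2 LlHHGg=4 LlHHgg=2 LlHhGG=4 LlHhGg=8 LlHhgg=4 LlhhGG=2 LlhhGg=4 Llhhgg=2 llHHGG=1 llHHGg=2 llHHgg=1 llHhGG=2 llHhGg=4 llHhgg=2 llhhGG=1 llhhGg=2 llhhgg=1
ll H_ gg hits 3/64; gcd=1; 3÷1/64÷1 = 3/64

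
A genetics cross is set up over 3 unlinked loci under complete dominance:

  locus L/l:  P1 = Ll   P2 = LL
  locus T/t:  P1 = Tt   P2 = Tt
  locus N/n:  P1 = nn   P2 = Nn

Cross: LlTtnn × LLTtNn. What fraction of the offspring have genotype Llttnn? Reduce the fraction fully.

P(Llttnn) = 1/16

LlTtnn gametes: LTn×2, Ltn×2, lTn×2, ltn×2
LLTtNn gametes: LTN×2, LTn×2, LtN×2, Ltn×2
LlTtnn×LLTtNn grid (8·8=64): LLTTNn=4 LLTTnn=4 LLTtNn=8 LLTtnn=8 LLttNn=4 LLttnn=4 LlTTNn=4 LlTTnn=4 LlTtNn=8 LlTtnn=8 LlttNn=4 Llttnn=4
Llttnn hits 4/64; gcd=4; 4÷4/64÷4 = 1/16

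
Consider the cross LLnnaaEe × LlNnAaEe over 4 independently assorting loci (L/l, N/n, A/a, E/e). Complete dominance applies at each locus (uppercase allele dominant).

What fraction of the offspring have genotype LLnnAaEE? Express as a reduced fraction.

LLnnaaEe gametes: LnaE×8, Lnae×8
LlNnAaEe gametes: LNAE×1, LNAe×1, LNaE×1, LNae×1, LnAE×1, LnAe×1, LnaE×1, Lnae×1, lNAE×1, lNAe×1, lNaE×1, lNae×1, lnAE×1, lnAe×1, lnaE×1, lnae×1
LLnnaaEe×LlNnAaEe grid (16·16=256): LLNnAaEE=8 LLNnAaEe=16 LLNnAaee=8 LLNnaaEE=8 LLNnaaEe=16 LLNnaaee=8 LLnnAaEE=8 LLnnAaEe=16 LLnnAaee=8 LLnnaaEE=8 LLnnaaEe=16 LLnnaaee=8 LlNnAaEE=8 LlNnAaEe=16 LlNnAaee=8 LlNnaaEE=8 LlNnaaEe=16 LlNnaaee=8 LlnnAaEE=8 LlnnAaEe=16 LlnnAaee=8 LlnnaaEE=8 LlnnaaEe=16 Llnnaaee=8
LLnnAaEE hits 8/256; gcd=8; 8÷8/256÷8 = 1/32

P(LLnnAaEE) = 1/32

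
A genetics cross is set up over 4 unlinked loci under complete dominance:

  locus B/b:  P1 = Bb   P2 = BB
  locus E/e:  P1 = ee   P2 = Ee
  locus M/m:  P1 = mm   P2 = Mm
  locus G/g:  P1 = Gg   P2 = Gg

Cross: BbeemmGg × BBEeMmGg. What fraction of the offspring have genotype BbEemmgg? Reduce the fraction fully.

BbeemmGg gametes: BemG×4, Bemg×4, bemG×4, bemg×4
BBEeMmGg gametes: BEMG×2, BEMg×2, BEmG×2, BEmg×2, BeMG×2, BeMg×2, BemG×2, Bemg×2
BbeemmGg×BBEeMmGg grid (16·16=256): BBEeMmGG=8 BBEeMmGg=16 BBEeMmgg=8 BBEemmGG=8 BBEemmGg=16 BBEemmgg=8 BBeeMmGG=8 BBeeMmGg=16 BBeeMmgg=8 BBeemmGG=8 BBeemmGg=16 BBeemmgg=8 BbEeMmGG=8 BbEeMmGg=16 BbEeMmgg=8 BbEemmGG=8 BbEemmGg=16 BbEemmgg=8 BbeeMmGG=8 BbeeMmGg=16 BbeeMmgg=8 BbeemmGG=8 BbeemmGg=16 Bbeemmgg=8
BbEemmgg hits 8/256; gcd=8; 8÷8/256÷8 = 1/32

P(BbEemmgg) = 1/32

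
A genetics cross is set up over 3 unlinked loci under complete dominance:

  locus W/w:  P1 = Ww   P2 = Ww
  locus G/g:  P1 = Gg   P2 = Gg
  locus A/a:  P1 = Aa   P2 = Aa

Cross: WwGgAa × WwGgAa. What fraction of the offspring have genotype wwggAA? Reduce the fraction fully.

P(wwggAA) = 1/64

WwGgAa gametes: WGA×1, WGa×1, WgA×1, Wga×1, wGA×1, wGa×1, wgA×1, wga×1
WwGgAa gametes: WGA×1, WGa×1, WgA×1, Wga×1, wGA×1, wGa×1, wgA×1, wga×1
WwGgAa×WwGgAa grid (8·8=64): WWGGAA=1 WWGGAa=2 WWGGaa=1 WWGgAA=2 WWGgAa=4 WWGgaa=2 WWggAA=1 WWggAa=2 WWggaa=1 WwGGAA=2 WwGGAa=4 WwGGaa=2 WwGgAA=4 WwGgAa=8 WwGgaa=4 WwggAA=2 WwggAa=4 Wwggaa=2 wwGGAA=1 wwGGAa=2 wwGGaa=1 wwGgAA=2 wwGgAa=4 wwGgaa=2 wwggAA=1 wwggAa=2 wwggaa=1
wwggAA hits 1/64; gcd=1; 1÷1/64÷1 = 1/64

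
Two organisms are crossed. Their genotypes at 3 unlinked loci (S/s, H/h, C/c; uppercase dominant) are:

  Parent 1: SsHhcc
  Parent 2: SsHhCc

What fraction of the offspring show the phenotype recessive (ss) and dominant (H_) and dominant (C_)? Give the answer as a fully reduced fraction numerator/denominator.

P(ss H_ C_) = 3/32

SsHhcc gametes: SHc×2, Shc×2, sHc×2, shc×2
SsHhCc gametes: SHC×1, SHc×1, ShC×1, Shc×1, sHC×1, sHc×1, shC×1, shc×1
SsHhcc×SsHhCc grid (8·8=64): SSHHCc=2 SSHHcc=2 SSHhCc=4 SSHhcc=4 SShhCc=2 SShhcc=2 SsHHCc=4 SsHHcc=4 SsHhCc=8 SsHhcc=8 SshhCc=4 Sshhcc=4 ssHHCc=2 ssHHcc=2 ssHhCc=4 ssHhcc=4 sshhCc=2 sshhcc=2
ss H_ C_ hits 6/64; gcd=2; 6÷2/64÷2 = 3/32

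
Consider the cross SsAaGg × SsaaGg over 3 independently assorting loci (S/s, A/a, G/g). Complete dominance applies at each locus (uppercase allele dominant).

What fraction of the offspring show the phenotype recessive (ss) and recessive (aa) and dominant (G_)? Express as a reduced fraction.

SsAaGg gametes: SAG×1, SAg×1, SaG×1, Sag×1, sAG×1, sAg×1, saG×1, sag×1
SsaaGg gametes: SaG×2, Sag×2, saG×2, sag×2
SsAaGg×SsaaGg grid (8·8=64): SSAaGG=2 SSAaGg=4 SSAagg=2 SSaaGG=2 SSaaGg=4 SSaagg=2 SsAaGG=4 SsAaGg=8 SsAagg=4 SsaaGG=4 SsaaGg=8 Ssaagg=4 ssAaGG=2 ssAaGg=4 ssAagg=2 ssaaGG=2 ssaaGg=4 ssaagg=2
ss aa G_ hits 6/64; gcd=2; 6÷2/64÷2 = 3/32

P(ss aa G_) = 3/32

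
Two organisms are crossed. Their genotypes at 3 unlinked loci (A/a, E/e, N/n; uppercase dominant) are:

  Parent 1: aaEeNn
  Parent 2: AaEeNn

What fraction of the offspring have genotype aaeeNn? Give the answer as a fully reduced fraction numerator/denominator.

P(aaeeNn) = 1/16

aaEeNn gametes: aEN×2, aEn×2, aeN×2, aen×2
AaEeNn gametes: AEN×1, AEn×1, AeN×1, Aen×1, aEN×1, aEn×1, aeN×1, aen×1
aaEeNn×AaEeNn grid (8·8=64): AaEENN=2 AaEENn=4 AaEEnn=2 AaEeNN=4 AaEeNn=8 AaEenn=4 AaeeNN=2 AaeeNn=4 Aaeenn=2 aaEENN=2 aaEENn=4 aaEEnn=2 aaEeNN=4 aaEeNn=8 aaEenn=4 aaeeNN=2 aaeeNn=4 aaeenn=2
aaeeNn hits 4/64; gcd=4; 4÷4/64÷4 = 1/16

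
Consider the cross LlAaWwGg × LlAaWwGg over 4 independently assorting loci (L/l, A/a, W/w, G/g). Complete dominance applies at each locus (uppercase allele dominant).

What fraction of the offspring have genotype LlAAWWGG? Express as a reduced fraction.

LlAaWwGg gametes: LAWG×1, LAWg×1, LAwG×1, LAwg×1, LaWG×1, LaWg×1, LawG×1, Lawg×1, lAWG×1, lAWg×1, lAwG×1, lAwg×1, laWG×1, laWg×1, lawG×1, lawg×1
LlAaWwGg gametes: LAWG×1, LAWg×1, LAwG×1, LAwg×1, LaWG×1, LaWg×1, LawG×1, Lawg×1, lAWG×1, lAWg×1, lAwG×1, lAwg×1, laWG×1, laWg×1, lawG×1, lawg×1
LlAaWwGg×LlAaWwGg grid (16·16=256): LLAAWWGG=1 LLAAWWGg=2 LLAAWWgg=1 LLAAWwGG=2 LLAAWwGg=4 LLAAWwgg=2 LLAAwwGG=1 LLAAwwGg=2 LLAAwwgg=1 LLAaWWGG=2 LLAaWWGg=4 LLAaWWgg=2 LLAaWwGG=4 LLAaWwGg=8 LLAaWwgg=4 LLAawwGG=2 LLAawwGg=4 LLAawwgg=2 LLaaWWGG=1 LLaaWWGg=2 LLaaWWgg=1 LLaaWwGG=2 LLaaWwGg=4 LLaaWwgg=2 LLaawwGG=1 LLaawwGg=2 LLaawwgg=1 LlAAWWGG=2 LlAAWWGg=4 LlAAWWgg=2 LlAAWwGG=4 LlAAWwGg=8 LlAAWwgg=4 LlAAwwGG=2 LlAAwwGg=4 LlAAwwgg=2 LlAaWWGG=4 LlAaWWGg=8 LlAaWWgg=4 LlAaWwGG=8 LlAaWwGg=16 LlAaWwgg=8 LlAawwGG=4 LlAawwGg=8 LlAawwgg=4 LlaaWWGG=2 LlaaWWGg=4 LlaaWWgg=2 LlaaWwGG=4 LlaaWwGg=8 LlaaWwgg=4 LlaawwGG=2 LlaawwGg=4 Llaawwgg=2 llAAWWGG=1 llAAWWGg=2 llAAWWgg=1 llAAWwGG=2 llAAWwGg=4 llAAWwgg=2 llAAwwGG=1 llAAwwGg=2 llAAwwgg=1 llAaWWGG=2 llAaWWGg=4 llAaWWgg=2 llAaWwGG=4 llAaWwGg=8 llAaWwgg=4 llAawwGG=2 llAawwGg=4 llAawwgg=2 llaaWWGG=1 llaaWWGg=2 llaaWWgg=1 llaaWwGG=2 llaaWwGg=4 llaaWwgg=2 llaawwGG=1 llaawwGg=2 llaawwgg=1
LlAAWWGG hits 2/256; gcd=2; 2÷2/256÷2 = 1/128

P(LlAAWWGG) = 1/128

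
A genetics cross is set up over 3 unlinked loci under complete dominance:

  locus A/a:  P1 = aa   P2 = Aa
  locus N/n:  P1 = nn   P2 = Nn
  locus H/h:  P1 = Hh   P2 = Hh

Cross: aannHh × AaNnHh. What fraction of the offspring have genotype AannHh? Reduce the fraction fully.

aannHh gametes: anH×4, anh×4
AaNnHh gametes: ANH×1, ANh×1, AnH×1, Anh×1, aNH×1, aNh×1, anH×1, anh×1
aannHh×AaNnHh grid (8·8=64): AaNnHH=4 AaNnHh=8 AaNnhh=4 AannHH=4 AannHh=8 Aannhh=4 aaNnHH=4 aaNnHh=8 aaNnhh=4 aannHH=4 aannHh=8 aannhh=4
AannHh hits 8/64; gcd=8; 8÷8/64÷8 = 1/8

P(AannHh) = 1/8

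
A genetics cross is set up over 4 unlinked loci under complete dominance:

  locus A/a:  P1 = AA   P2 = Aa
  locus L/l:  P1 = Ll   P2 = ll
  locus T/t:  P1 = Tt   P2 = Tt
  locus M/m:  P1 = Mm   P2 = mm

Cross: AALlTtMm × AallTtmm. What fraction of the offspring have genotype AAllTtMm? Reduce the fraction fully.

P(AAllTtMm) = 1/16

AALlTtMm gametes: ALTM×2, ALTm×2, ALtM×2, ALtm×2, AlTM×2, AlTm×2, AltM×2, Altm×2
AallTtmm gametes: AlTm×4, Altm×4, alTm×4, altm×4
AALlTtMm×AallTtmm grid (16·16=256): AALlTTMm=8 AALlTTmm=8 AALlTtMm=16 AALlTtmm=16 AALlttMm=8 AALlttmm=8 AAllTTMm=8 AAllTTmm=8 AAllTtMm=16 AAllTtmm=16 AAllttMm=8 AAllttmm=8 AaLlTTMm=8 AaLlTTmm=8 AaLlTtMm=16 AaLlTtmm=16 AaLlttMm=8 AaLlttmm=8 AallTTMm=8 AallTTmm=8 AallTtMm=16 AallTtmm=16 AallttMm=8 Aallttmm=8
AAllTtMm hits 16/256; gcd=16; 16÷16/256÷16 = 1/16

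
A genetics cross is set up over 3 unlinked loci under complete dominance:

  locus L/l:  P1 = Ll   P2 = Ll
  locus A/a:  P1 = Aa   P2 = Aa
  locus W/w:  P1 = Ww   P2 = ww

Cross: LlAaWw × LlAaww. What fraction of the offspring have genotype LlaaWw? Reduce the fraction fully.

LlAaWw gametes: LAW×1, LAw×1, LaW×1, Law×1, lAW×1, lAw×1, laW×1, law×1
LlAaww gametes: LAw×2, Law×2, lAw×2, law×2
LlAaWw×LlAaww grid (8·8=64): LLAAWw=2 LLAAww=2 LLAaWw=4 LLAaww=4 LLaaWw=2 LLaaww=2 LlAAWw=4 LlAAww=4 LlAaWw=8 LlAaww=8 LlaaWw=4 Llaaww=4 llAAWw=2 llAAww=2 llAaWw=4 llAaww=4 llaaWw=2 llaaww=2
LlaaWw hits 4/64; gcd=4; 4÷4/64÷4 = 1/16

P(LlaaWw) = 1/16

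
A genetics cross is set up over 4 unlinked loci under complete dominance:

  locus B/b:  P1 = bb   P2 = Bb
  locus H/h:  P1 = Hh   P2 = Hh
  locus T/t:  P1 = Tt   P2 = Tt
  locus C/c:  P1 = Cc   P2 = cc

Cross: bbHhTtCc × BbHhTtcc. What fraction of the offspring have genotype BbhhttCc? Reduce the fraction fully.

P(BbhhttCc) = 1/64

bbHhTtCc gametes: bHTC×2, bHTc×2, bHtC×2, bHtc×2, bhTC×2, bhTc×2, bhtC×2, bhtc×2
BbHhTtcc gametes: BHTc×2, BHtc×2, BhTc×2, Bhtc×2, bHTc×2, bHtc×2, bhTc×2, bhtc×2
bbHhTtCc×BbHhTtcc grid (16·16=256): BbHHTTCc=4 BbHHTTcc=4 BbHHTtCc=8 BbHHTtcc=8 BbHHttCc=4 BbHHttcc=4 BbHhTTCc=8 BbHhTTcc=8 BbHhTtCc=16 BbHhTtcc=16 BbHhttCc=8 BbHhttcc=8 BbhhTTCc=4 BbhhTTcc=4 BbhhTtCc=8 BbhhTtcc=8 BbhhttCc=4 Bbhhttcc=4 bbHHTTCc=4 bbHHTTcc=4 bbHHTtCc=8 bbHHTtcc=8 bbHHttCc=4 bbHHttcc=4 bbHhTTCc=8 bbHhTTcc=8 bbHhTtCc=16 bbHhTtcc=16 bbHhttCc=8 bbHhttcc=8 bbhhTTCc=4 bbhhTTcc=4 bbhhTtCc=8 bbhhTtcc=8 bbhhttCc=4 bbhhttcc=4
BbhhttCc hits 4/256; gcd=4; 4÷4/256÷4 = 1/64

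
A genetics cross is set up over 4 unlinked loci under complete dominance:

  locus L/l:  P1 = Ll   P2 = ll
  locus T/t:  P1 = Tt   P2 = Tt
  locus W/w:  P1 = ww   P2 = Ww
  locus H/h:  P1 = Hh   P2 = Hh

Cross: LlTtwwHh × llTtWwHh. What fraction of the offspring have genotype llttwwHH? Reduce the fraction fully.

P(llttwwHH) = 1/64

LlTtwwHh gametes: LTwH×2, LTwh×2, LtwH×2, Ltwh×2, lTwH×2, lTwh×2, ltwH×2, ltwh×2
llTtWwHh gametes: lTWH×2, lTWh×2, lTwH×2, lTwh×2, ltWH×2, ltWh×2, ltwH×2, ltwh×2
LlTtwwHh×llTtWwHh grid (16·16=256): LlTTWwHH=4 LlTTWwHh=8 LlTTWwhh=4 LlTTwwHH=4 LlTTwwHh=8 LlTTwwhh=4 LlTtWwHH=8 LlTtWwHh=16 LlTtWwhh=8 LlTtwwHH=8 LlTtwwHh=16 LlTtwwhh=8 LlttWwHH=4 LlttWwHh=8 LlttWwhh=4 LlttwwHH=4 LlttwwHh=8 Llttwwhh=4 llTTWwHH=4 llTTWwHh=8 llTTWwhh=4 llTTwwHH=4 llTTwwHh=8 llTTwwhh=4 llTtWwHH=8 llTtWwHh=16 llTtWwhh=8 llTtwwHH=8 llTtwwHh=16 llTtwwhh=8 llttWwHH=4 llttWwHh=8 llttWwhh=4 llttwwHH=4 llttwwHh=8 llttwwhh=4
llttwwHH hits 4/256; gcd=4; 4÷4/256÷4 = 1/64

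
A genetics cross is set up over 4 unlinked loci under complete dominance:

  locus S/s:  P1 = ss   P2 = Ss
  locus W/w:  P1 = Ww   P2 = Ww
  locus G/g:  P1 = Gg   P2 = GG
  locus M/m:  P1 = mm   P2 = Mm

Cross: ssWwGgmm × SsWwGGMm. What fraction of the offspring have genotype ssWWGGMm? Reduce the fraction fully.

P(ssWWGGMm) = 1/32

ssWwGgmm gametes: sWGm×4, sWgm×4, swGm×4, swgm×4
SsWwGGMm gametes: SWGM×2, SWGm×2, SwGM×2, SwGm×2, sWGM×2, sWGm×2, swGM×2, swGm×2
ssWwGgmm×SsWwGGMm grid (16·16=256): SsWWGGMm=8 SsWWGGmm=8 SsWWGgMm=8 SsWWGgmm=8 SsWwGGMm=16 SsWwGGmm=16 SsWwGgMm=16 SsWwGgmm=16 SswwGGMm=8 SswwGGmm=8 SswwGgMm=8 SswwGgmm=8 ssWWGGMm=8 ssWWGGmm=8 ssWWGgMm=8 ssWWGgmm=8 ssWwGGMm=16 ssWwGGmm=16 ssWwGgMm=16 ssWwGgmm=16 sswwGGMm=8 sswwGGmm=8 sswwGgMm=8 sswwGgmm=8
ssWWGGMm hits 8/256; gcd=8; 8÷8/256÷8 = 1/32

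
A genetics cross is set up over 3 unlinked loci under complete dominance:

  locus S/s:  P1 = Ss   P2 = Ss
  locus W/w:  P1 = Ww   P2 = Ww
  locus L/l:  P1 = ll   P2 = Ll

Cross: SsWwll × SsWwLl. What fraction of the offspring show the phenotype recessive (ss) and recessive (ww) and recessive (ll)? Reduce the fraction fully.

P(ss ww ll) = 1/32

SsWwll gametes: SWl×2, Swl×2, sWl×2, swl×2
SsWwLl gametes: SWL×1, SWl×1, SwL×1, Swl×1, sWL×1, sWl×1, swL×1, swl×1
SsWwll×SsWwLl grid (8·8=64): SSWWLl=2 SSWWll=2 SSWwLl=4 SSWwll=4 SSwwLl=2 SSwwll=2 SsWWLl=4 SsWWll=4 SsWwLl=8 SsWwll=8 SswwLl=4 Sswwll=4 ssWWLl=2 ssWWll=2 ssWwLl=4 ssWwll=4 sswwLl=2 sswwll=2
ss ww ll hits 2/64; gcd=2; 2÷2/64÷2 = 1/32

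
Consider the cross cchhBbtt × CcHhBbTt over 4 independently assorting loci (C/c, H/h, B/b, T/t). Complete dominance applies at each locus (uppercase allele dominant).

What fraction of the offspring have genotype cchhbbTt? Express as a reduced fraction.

cchhBbtt gametes: chBt×8, chbt×8
CcHhBbTt gametes: CHBT×1, CHBt×1, CHbT×1, CHbt×1, ChBT×1, ChBt×1, ChbT×1, Chbt×1, cHBT×1, cHBt×1, cHbT×1, cHbt×1, chBT×1, chBt×1, chbT×1, chbt×1
cchhBbtt×CcHhBbTt grid (16·16=256): CcHhBBTt=8 CcHhBBtt=8 CcHhBbTt=16 CcHhBbtt=16 CcHhbbTt=8 CcHhbbtt=8 CchhBBTt=8 CchhBBtt=8 CchhBbTt=16 CchhBbtt=16 CchhbbTt=8 Cchhbbtt=8 ccHhBBTt=8 ccHhBBtt=8 ccHhBbTt=16 ccHhBbtt=16 ccHhbbTt=8 ccHhbbtt=8 cchhBBTt=8 cchhBBtt=8 cchhBbTt=16 cchhBbtt=16 cchhbbTt=8 cchhbbtt=8
cchhbbTt hits 8/256; gcd=8; 8÷8/256÷8 = 1/32

P(cchhbbTt) = 1/32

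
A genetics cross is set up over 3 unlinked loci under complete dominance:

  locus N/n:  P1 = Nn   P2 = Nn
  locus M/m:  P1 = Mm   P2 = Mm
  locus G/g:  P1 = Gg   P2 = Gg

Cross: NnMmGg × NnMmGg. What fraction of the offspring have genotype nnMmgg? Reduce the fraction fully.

P(nnMmgg) = 1/32

NnMmGg gametes: NMG×1, NMg×1, NmG×1, Nmg×1, nMG×1, nMg×1, nmG×1, nmg×1
NnMmGg gametes: NMG×1, NMg×1, NmG×1, Nmg×1, nMG×1, nMg×1, nmG×1, nmg×1
NnMmGg×NnMmGg grid (8·8=64): NNMMGG=1 NNMMGg=2 NNMMgg=1 NNMmGG=2 NNMmGg=4 NNMmgg=2 NNmmGG=1 NNmmGg=2 NNmmgg=1 NnMMGG=2 NnMMGg=4 NnMMgg=2 NnMmGG=4 NnMmGg=8 NnMmgg=4 NnmmGG=2 NnmmGg=4 Nnmmgg=2 nnMMGG=1 nnMMGg=2 nnMMgg=1 nnMmGG=2 nnMmGg=4 nnMmgg=2 nnmmGG=1 nnmmGg=2 nnmmgg=1
nnMmgg hits 2/64; gcd=2; 2÷2/64÷2 = 1/32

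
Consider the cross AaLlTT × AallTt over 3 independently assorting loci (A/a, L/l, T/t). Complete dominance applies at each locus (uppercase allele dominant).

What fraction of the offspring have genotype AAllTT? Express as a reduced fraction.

AaLlTT gametes: ALT×2, AlT×2, aLT×2, alT×2
AallTt gametes: AlT×2, Alt×2, alT×2, alt×2
AaLlTT×AallTt grid (8·8=64): AALlTT=4 AALlTt=4 AAllTT=4 AAllTt=4 AaLlTT=8 AaLlTt=8 AallTT=8 AallTt=8 aaLlTT=4 aaLlTt=4 aallTT=4 aallTt=4
AAllTT hits 4/64; gcd=4; 4÷4/64÷4 = 1/16

P(AAllTT) = 1/16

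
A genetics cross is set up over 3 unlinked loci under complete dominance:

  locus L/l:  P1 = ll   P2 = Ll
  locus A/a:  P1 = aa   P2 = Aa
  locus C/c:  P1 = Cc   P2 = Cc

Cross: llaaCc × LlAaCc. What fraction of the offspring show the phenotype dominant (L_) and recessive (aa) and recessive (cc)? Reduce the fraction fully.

P(L_ aa cc) = 1/16

llaaCc gametes: laC×4, lac×4
LlAaCc gametes: LAC×1, LAc×1, LaC×1, Lac×1, lAC×1, lAc×1, laC×1, lac×1
llaaCc×LlAaCc grid (8·8=64): LlAaCC=4 LlAaCc=8 LlAacc=4 LlaaCC=4 LlaaCc=8 Llaacc=4 llAaCC=4 llAaCc=8 llAacc=4 llaaCC=4 llaaCc=8 llaacc=4
L_ aa cc hits 4/64; gcd=4; 4÷4/64÷4 = 1/16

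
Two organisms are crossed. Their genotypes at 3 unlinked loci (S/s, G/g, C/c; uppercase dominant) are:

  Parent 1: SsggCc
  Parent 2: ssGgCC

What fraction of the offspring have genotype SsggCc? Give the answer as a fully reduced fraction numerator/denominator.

SsggCc gametes: SgC×2, Sgc×2, sgC×2, sgc×2
ssGgCC gametes: sGC×4, sgC×4
SsggCc×ssGgCC grid (8·8=64): SsGgCC=8 SsGgCc=8 SsggCC=8 SsggCc=8 ssGgCC=8 ssGgCc=8 ssggCC=8 ssggCc=8
SsggCc hits 8/64; gcd=8; 8÷8/64÷8 = 1/8

P(SsggCc) = 1/8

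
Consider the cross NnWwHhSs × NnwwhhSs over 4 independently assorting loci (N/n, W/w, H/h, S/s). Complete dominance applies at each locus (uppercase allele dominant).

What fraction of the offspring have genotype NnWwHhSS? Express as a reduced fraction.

P(NnWwHhSS) = 1/32

NnWwHhSs gametes: NWHS×1, NWHs×1, NWhS×1, NWhs×1, NwHS×1, NwHs×1, NwhS×1, Nwhs×1, nWHS×1, nWHs×1, nWhS×1, nWhs×1, nwHS×1, nwHs×1, nwhS×1, nwhs×1
NnwwhhSs gametes: NwhS×4, Nwhs×4, nwhS×4, nwhs×4
NnWwHhSs×NnwwhhSs grid (16·16=256): NNWwHhSS=4 NNWwHhSs=8 NNWwHhss=4 NNWwhhSS=4 NNWwhhSs=8 NNWwhhss=4 NNwwHhSS=4 NNwwHhSs=8 NNwwHhss=4 NNwwhhSS=4 NNwwhhSs=8 NNwwhhss=4 NnWwHhSS=8 NnWwHhSs=16 NnWwHhss=8 NnWwhhSS=8 NnWwhhSs=16 NnWwhhss=8 NnwwHhSS=8 NnwwHhSs=16 NnwwHhss=8 NnwwhhSS=8 NnwwhhSs=16 Nnwwhhss=8 nnWwHhSS=4 nnWwHhSs=8 nnWwHhss=4 nnWwhhSS=4 nnWwhhSs=8 nnWwhhss=4 nnwwHhSS=4 nnwwHhSs=8 nnwwHhss=4 nnwwhhSS=4 nnwwhhSs=8 nnwwhhss=4
NnWwHhSS hits 8/256; gcd=8; 8÷8/256÷8 = 1/32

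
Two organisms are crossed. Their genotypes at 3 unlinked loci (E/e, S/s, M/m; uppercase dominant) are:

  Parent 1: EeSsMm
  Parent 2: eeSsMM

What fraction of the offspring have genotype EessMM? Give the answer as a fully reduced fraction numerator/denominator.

EeSsMm gametes: ESM×1, ESm×1, EsM×1, Esm×1, eSM×1, eSm×1, esM×1, esm×1
eeSsMM gametes: eSM×4, esM×4
EeSsMm×eeSsMM grid (8·8=64): EeSSMM=4 EeSSMm=4 EeSsMM=8 EeSsMm=8 EessMM=4 EessMm=4 eeSSMM=4 eeSSMm=4 eeSsMM=8 eeSsMm=8 eessMM=4 eessMm=4
EessMM hits 4/64; gcd=4; 4÷4/64÷4 = 1/16

P(EessMM) = 1/16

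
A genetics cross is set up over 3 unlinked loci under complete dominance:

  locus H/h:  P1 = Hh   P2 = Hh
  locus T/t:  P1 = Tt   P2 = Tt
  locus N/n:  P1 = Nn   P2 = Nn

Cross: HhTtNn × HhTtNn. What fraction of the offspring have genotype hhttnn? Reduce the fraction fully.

P(hhttnn) = 1/64

HhTtNn gametes: HTN×1, HTn×1, HtN×1, Htn×1, hTN×1, hTn×1, htN×1, htn×1
HhTtNn gametes: HTN×1, HTn×1, HtN×1, Htn×1, hTN×1, hTn×1, htN×1, htn×1
HhTtNn×HhTtNn grid (8·8=64): HHTTNN=1 HHTTNn=2 HHTTnn=1 HHTtNN=2 HHTtNn=4 HHTtnn=2 HHttNN=1 HHttNn=2 HHttnn=1 HhTTNN=2 HhTTNn=4 HhTTnn=2 HhTtNN=4 HhTtNn=8 HhTtnn=4 HhttNN=2 HhttNn=4 Hhttnn=2 hhTTNN=1 hhTTNn=2 hhTTnn=1 hhTtNN=2 hhTtNn=4 hhTtnn=2 hhttNN=1 hhttNn=2 hhttnn=1
hhttnn hits 1/64; gcd=1; 1÷1/64÷1 = 1/64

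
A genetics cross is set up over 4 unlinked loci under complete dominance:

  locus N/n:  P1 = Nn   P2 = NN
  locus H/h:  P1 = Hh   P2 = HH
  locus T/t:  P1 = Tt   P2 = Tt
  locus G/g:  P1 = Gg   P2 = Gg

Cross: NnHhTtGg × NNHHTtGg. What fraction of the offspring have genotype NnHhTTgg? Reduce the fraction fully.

P(NnHhTTgg) = 1/64

NnHhTtGg gametes: NHTG×1, NHTg×1, NHtG×1, NHtg×1, NhTG×1, NhTg×1, NhtG×1, Nhtg×1, nHTG×1, nHTg×1, nHtG×1, nHtg×1, nhTG×1, nhTg×1, nhtG×1, nhtg×1
NNHHTtGg gametes: NHTG×4, NHTg×4, NHtG×4, NHtg×4
NnHhTtGg×NNHHTtGg grid (16·16=256): NNHHTTGG=4 NNHHTTGg=8 NNHHTTgg=4 NNHHTtGG=8 NNHHTtGg=16 NNHHTtgg=8 NNHHttGG=4 NNHHttGg=8 NNHHttgg=4 NNHhTTGG=4 NNHhTTGg=8 NNHhTTgg=4 NNHhTtGG=8 NNHhTtGg=16 NNHhTtgg=8 NNHhttGG=4 NNHhttGg=8 NNHhttgg=4 NnHHTTGG=4 NnHHTTGg=8 NnHHTTgg=4 NnHHTtGG=8 NnHHTtGg=16 NnHHTtgg=8 NnHHttGG=4 NnHHttGg=8 NnHHttgg=4 NnHhTTGG=4 NnHhTTGg=8 NnHhTTgg=4 NnHhTtGG=8 NnHhTtGg=16 NnHhTtgg=8 NnHhttGG=4 NnHhttGg=8 NnHhttgg=4
NnHhTTgg hits 4/256; gcd=4; 4÷4/256÷4 = 1/64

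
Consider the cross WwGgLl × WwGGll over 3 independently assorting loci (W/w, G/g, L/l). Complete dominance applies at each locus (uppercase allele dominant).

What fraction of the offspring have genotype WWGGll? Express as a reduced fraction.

WwGgLl gametes: WGL×1, WGl×1, WgL×1, Wgl×1, wGL×1, wGl×1, wgL×1, wgl×1
WwGGll gametes: WGl×4, wGl×4
WwGgLl×WwGGll grid (8·8=64): WWGGLl=4 WWGGll=4 WWGgLl=4 WWGgll=4 WwGGLl=8 WwGGll=8 WwGgLl=8 WwGgll=8 wwGGLl=4 wwGGll=4 wwGgLl=4 wwGgll=4
WWGGll hits 4/64; gcd=4; 4÷4/64÷4 = 1/16

P(WWGGll) = 1/16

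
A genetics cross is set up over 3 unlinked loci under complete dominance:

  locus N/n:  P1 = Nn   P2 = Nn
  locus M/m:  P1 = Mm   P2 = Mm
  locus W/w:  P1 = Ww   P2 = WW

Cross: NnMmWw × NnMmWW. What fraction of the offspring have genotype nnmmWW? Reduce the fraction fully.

P(nnmmWW) = 1/32

NnMmWw gametes: NMW×1, NMw×1, NmW×1, Nmw×1, nMW×1, nMw×1, nmW×1, nmw×1
NnMmWW gametes: NMW×2, NmW×2, nMW×2, nmW×2
NnMmWw×NnMmWW grid (8·8=64): NNMMWW=2 NNMMWw=2 NNMmWW=4 NNMmWw=4 NNmmWW=2 NNmmWw=2 NnMMWW=4 NnMMWw=4 NnMmWW=8 NnMmWw=8 NnmmWW=4 NnmmWw=4 nnMMWW=2 nnMMWw=2 nnMmWW=4 nnMmWw=4 nnmmWW=2 nnmmWw=2
nnmmWW hits 2/64; gcd=2; 2÷2/64÷2 = 1/32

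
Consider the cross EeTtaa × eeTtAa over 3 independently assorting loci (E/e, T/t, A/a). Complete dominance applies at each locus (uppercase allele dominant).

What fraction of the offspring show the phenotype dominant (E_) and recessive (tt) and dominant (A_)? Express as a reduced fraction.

P(E_ tt A_) = 1/16

EeTtaa gametes: ETa×2, Eta×2, eTa×2, eta×2
eeTtAa gametes: eTA×2, eTa×2, etA×2, eta×2
EeTtaa×eeTtAa grid (8·8=64): EeTTAa=4 EeTTaa=4 EeTtAa=8 EeTtaa=8 EettAa=4 Eettaa=4 eeTTAa=4 eeTTaa=4 eeTtAa=8 eeTtaa=8 eettAa=4 eettaa=4
E_ tt A_ hits 4/64; gcd=4; 4÷4/64÷4 = 1/16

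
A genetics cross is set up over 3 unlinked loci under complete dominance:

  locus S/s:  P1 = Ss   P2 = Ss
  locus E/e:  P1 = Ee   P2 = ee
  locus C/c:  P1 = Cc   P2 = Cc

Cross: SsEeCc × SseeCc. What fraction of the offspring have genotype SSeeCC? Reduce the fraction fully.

SsEeCc gametes: SEC×1, SEc×1, SeC×1, Sec×1, sEC×1, sEc×1, seC×1, sec×1
SseeCc gametes: SeC×2, Sec×2, seC×2, sec×2
SsEeCc×SseeCc grid (8·8=64): SSEeCC=2 SSEeCc=4 SSEecc=2 SSeeCC=2 SSeeCc=4 SSeecc=2 SsEeCC=4 SsEeCc=8 SsEecc=4 SseeCC=4 SseeCc=8 Sseecc=4 ssEeCC=2 ssEeCc=4 ssEecc=2 sseeCC=2 sseeCc=4 sseecc=2
SSeeCC hits 2/64; gcd=2; 2÷2/64÷2 = 1/32

P(SSeeCC) = 1/32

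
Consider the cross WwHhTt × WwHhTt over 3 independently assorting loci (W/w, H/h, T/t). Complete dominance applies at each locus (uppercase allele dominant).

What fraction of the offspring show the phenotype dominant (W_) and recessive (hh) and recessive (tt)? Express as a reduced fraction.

WwHhTt gametes: WHT×1, WHt×1, WhT×1, Wht×1, wHT×1, wHt×1, whT×1, wht×1
WwHhTt gametes: WHT×1, WHt×1, WhT×1, Wht×1, wHT×1, wHt×1, whT×1, wht×1
WwHhTt×WwHhTt grid (8·8=64): WWHHTT=1 WWHHTt=2 WWHHtt=1 WWHhTT=2 WWHhTt=4 WWHhtt=2 WWhhTT=1 WWhhTt=2 WWhhtt=1 WwHHTT=2 WwHHTt=4 WwHHtt=2 WwHhTT=4 WwHhTt=8 WwHhtt=4 WwhhTT=2 WwhhTt=4 Wwhhtt=2 wwHHTT=1 wwHHTt=2 wwHHtt=1 wwHhTT=2 wwHhTt=4 wwHhtt=2 wwhhTT=1 wwhhTt=2 wwhhtt=1
W_ hh tt hits 3/64; gcd=1; 3÷1/64÷1 = 3/64

P(W_ hh tt) = 3/64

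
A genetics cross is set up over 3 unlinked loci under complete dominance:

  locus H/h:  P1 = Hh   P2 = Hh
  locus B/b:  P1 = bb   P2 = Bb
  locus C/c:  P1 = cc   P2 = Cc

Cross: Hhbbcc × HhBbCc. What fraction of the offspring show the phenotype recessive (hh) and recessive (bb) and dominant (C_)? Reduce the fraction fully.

Hhbbcc gametes: Hbc×4, hbc×4
HhBbCc gametes: HBC×1, HBc×1, HbC×1, Hbc×1, hBC×1, hBc×1, hbC×1, hbc×1
Hhbbcc×HhBbCc grid (8·8=64): HHBbCc=4 HHBbcc=4 HHbbCc=4 HHbbcc=4 HhBbCc=8 HhBbcc=8 HhbbCc=8 Hhbbcc=8 hhBbCc=4 hhBbcc=4 hhbbCc=4 hhbbcc=4
hh bb C_ hits 4/64; gcd=4; 4÷4/64÷4 = 1/16

P(hh bb C_) = 1/16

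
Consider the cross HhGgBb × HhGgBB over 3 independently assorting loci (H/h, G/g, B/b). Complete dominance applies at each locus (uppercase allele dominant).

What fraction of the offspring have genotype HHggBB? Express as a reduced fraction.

HhGgBb gametes: HGB×1, HGb×1, HgB×1, Hgb×1, hGB×1, hGb×1, hgB×1, hgb×1
HhGgBB gametes: HGB×2, HgB×2, hGB×2, hgB×2
HhGgBb×HhGgBB grid (8·8=64): HHGGBB=2 HHGGBb=2 HHGgBB=4 HHGgBb=4 HHggBB=2 HHggBb=2 HhGGBB=4 HhGGBb=4 HhGgBB=8 HhGgBb=8 HhggBB=4 HhggBb=4 hhGGBB=2 hhGGBb=2 hhGgBB=4 hhGgBb=4 hhggBB=2 hhggBb=2
HHggBB hits 2/64; gcd=2; 2÷2/64÷2 = 1/32

P(HHggBB) = 1/32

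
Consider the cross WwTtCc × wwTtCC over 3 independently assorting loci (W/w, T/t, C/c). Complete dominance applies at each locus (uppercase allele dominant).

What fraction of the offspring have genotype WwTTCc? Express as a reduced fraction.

WwTtCc gametes: WTC×1, WTc×1, WtC×1, Wtc×1, wTC×1, wTc×1, wtC×1, wtc×1
wwTtCC gametes: wTC×4, wtC×4
WwTtCc×wwTtCC grid (8·8=64): WwTTCC=4 WwTTCc=4 WwTtCC=8 WwTtCc=8 WwttCC=4 WwttCc=4 wwTTCC=4 wwTTCc=4 wwTtCC=8 wwTtCc=8 wwttCC=4 wwttCc=4
WwTTCc hits 4/64; gcd=4; 4÷4/64÷4 = 1/16

P(WwTTCc) = 1/16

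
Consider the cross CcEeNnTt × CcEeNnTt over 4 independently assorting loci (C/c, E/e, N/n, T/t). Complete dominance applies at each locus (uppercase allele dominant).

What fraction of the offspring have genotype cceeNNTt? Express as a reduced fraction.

CcEeNnTt gametes: CENT×1, CENt×1, CEnT×1, CEnt×1, CeNT×1, CeNt×1, CenT×1, Cent×1, cENT×1, cENt×1, cEnT×1, cEnt×1, ceNT×1, ceNt×1, cenT×1, cent×1
CcEeNnTt gametes: CENT×1, CENt×1, CEnT×1, CEnt×1, CeNT×1, CeNt×1, CenT×1, Cent×1, cENT×1, cENt×1, cEnT×1, cEnt×1, ceNT×1, ceNt×1, cenT×1, cent×1
CcEeNnTt×CcEeNnTt grid (16·16=256): CCEENNTT=1 CCEENNTt=2 CCEENNtt=1 CCEENnTT=2 CCEENnTt=4 CCEENntt=2 CCEEnnTT=1 CCEEnnTt=2 CCEEnntt=1 CCEeNNTT=2 CCEeNNTt=4 CCEeNNtt=2 CCEeNnTT=4 CCEeNnTt=8 CCEeNntt=4 CCEennTT=2 CCEennTt=4 CCEenntt=2 CCeeNNTT=1 CCeeNNTt=2 CCeeNNtt=1 CCeeNnTT=2 CCeeNnTt=4 CCeeNntt=2 CCeennTT=1 CCeennTt=2 CCeenntt=1 CcEENNTT=2 CcEENNTt=4 CcEENNtt=2 CcEENnTT=4 CcEENnTt=8 CcEENntt=4 CcEEnnTT=2 CcEEnnTt=4 CcEEnntt=2 CcEeNNTT=4 CcEeNNTt=8 CcEeNNtt=4 CcEeNnTT=8 CcEeNnTt=16 CcEeNntt=8 CcEennTT=4 CcEennTt=8 CcEenntt=4 CceeNNTT=2 CceeNNTt=4 CceeNNtt=2 CceeNnTT=4 CceeNnTt=8 CceeNntt=4 CceennTT=2 CceennTt=4 Cceenntt=2 ccEENNTT=1 ccEENNTt=2 ccEENNtt=1 ccEENnTT=2 ccEENnTt=4 ccEENntt=2 ccEEnnTT=1 ccEEnnTt=2 ccEEnntt=1 ccEeNNTT=2 ccEeNNTt=4 ccEeNNtt=2 ccEeNnTT=4 ccEeNnTt=8 ccEeNntt=4 ccEennTT=2 ccEennTt=4 ccEenntt=2 cceeNNTT=1 cceeNNTt=2 cceeNNtt=1 cceeNnTT=2 cceeNnTt=4 cceeNntt=2 cceennTT=1 cceennTt=2 cceenntt=1
cceeNNTt hits 2/256; gcd=2; 2÷2/256÷2 = 1/128

P(cceeNNTt) = 1/128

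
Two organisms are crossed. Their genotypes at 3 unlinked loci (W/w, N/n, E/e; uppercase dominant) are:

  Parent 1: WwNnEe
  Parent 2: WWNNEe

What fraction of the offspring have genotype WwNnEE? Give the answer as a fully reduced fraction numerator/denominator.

WwNnEe gametes: WNE×1, WNe×1, WnE×1, Wne×1, wNE×1, wNe×1, wnE×1, wne×1
WWNNEe gametes: WNE×4, WNe×4
WwNnEe×WWNNEe grid (8·8=64): WWNNEE=4 WWNNEe=8 WWNNee=4 WWNnEE=4 WWNnEe=8 WWNnee=4 WwNNEE=4 WwNNEe=8 WwNNee=4 WwNnEE=4 WwNnEe=8 WwNnee=4
WwNnEE hits 4/64; gcd=4; 4÷4/64÷4 = 1/16

P(WwNnEE) = 1/16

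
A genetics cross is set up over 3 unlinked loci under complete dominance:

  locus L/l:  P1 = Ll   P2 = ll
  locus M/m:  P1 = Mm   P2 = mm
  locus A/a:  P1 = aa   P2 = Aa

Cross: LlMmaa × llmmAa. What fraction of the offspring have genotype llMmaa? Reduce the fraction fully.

P(llMmaa) = 1/8

LlMmaa gametes: LMa×2, Lma×2, lMa×2, lma×2
llmmAa gametes: lmA×4, lma×4
LlMmaa×llmmAa grid (8·8=64): LlMmAa=8 LlMmaa=8 LlmmAa=8 Llmmaa=8 llMmAa=8 llMmaa=8 llmmAa=8 llmmaa=8
llMmaa hits 8/64; gcd=8; 8÷8/64÷8 = 1/8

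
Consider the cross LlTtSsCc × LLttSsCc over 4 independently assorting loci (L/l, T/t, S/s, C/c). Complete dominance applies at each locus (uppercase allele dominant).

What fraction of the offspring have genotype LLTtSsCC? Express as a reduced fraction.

LlTtSsCc gametes: LTSC×1, LTSc×1, LTsC×1, LTsc×1, LtSC×1, LtSc×1, LtsC×1, Ltsc×1, lTSC×1, lTSc×1, lTsC×1, lTsc×1, ltSC×1, ltSc×1, ltsC×1, ltsc×1
LLttSsCc gametes: LtSC×4, LtSc×4, LtsC×4, Ltsc×4
LlTtSsCc×LLttSsCc grid (16·16=256): LLTtSSCC=4 LLTtSSCc=8 LLTtSScc=4 LLTtSsCC=8 LLTtSsCc=16 LLTtSscc=8 LLTtssCC=4 LLTtssCc=8 LLTtsscc=4 LLttSSCC=4 LLttSSCc=8 LLttSScc=4 LLttSsCC=8 LLttSsCc=16 LLttSscc=8 LLttssCC=4 LLttssCc=8 LLttsscc=4 LlTtSSCC=4 LlTtSSCc=8 LlTtSScc=4 LlTtSsCC=8 LlTtSsCc=16 LlTtSscc=8 LlTtssCC=4 LlTtssCc=8 LlTtsscc=4 LlttSSCC=4 LlttSSCc=8 LlttSScc=4 LlttSsCC=8 LlttSsCc=16 LlttSscc=8 LlttssCC=4 LlttssCc=8 Llttsscc=4
LLTtSsCC hits 8/256; gcd=8; 8÷8/256÷8 = 1/32

P(LLTtSsCC) = 1/32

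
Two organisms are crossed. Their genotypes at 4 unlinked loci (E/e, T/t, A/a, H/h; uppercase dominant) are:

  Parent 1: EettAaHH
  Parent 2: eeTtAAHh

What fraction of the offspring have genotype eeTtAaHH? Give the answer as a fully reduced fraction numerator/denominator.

P(eeTtAaHH) = 1/16

EettAaHH gametes: EtAH×4, EtaH×4, etAH×4, etaH×4
eeTtAAHh gametes: eTAH×4, eTAh×4, etAH×4, etAh×4
EettAaHH×eeTtAAHh grid (16·16=256): EeTtAAHH=16 EeTtAAHh=16 EeTtAaHH=16 EeTtAaHh=16 EettAAHH=16 EettAAHh=16 EettAaHH=16 EettAaHh=16 eeTtAAHH=16 eeTtAAHh=16 eeTtAaHH=16 eeTtAaHh=16 eettAAHH=16 eettAAHh=16 eettAaHH=16 eettAaHh=16
eeTtAaHH hits 16/256; gcd=16; 16÷16/256÷16 = 1/16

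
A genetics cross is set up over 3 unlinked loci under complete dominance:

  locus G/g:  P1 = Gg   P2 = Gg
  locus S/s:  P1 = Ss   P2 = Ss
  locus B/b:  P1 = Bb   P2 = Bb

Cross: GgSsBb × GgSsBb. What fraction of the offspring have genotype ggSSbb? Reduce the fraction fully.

GgSsBb gametes: GSB×1, GSb×1, GsB×1, Gsb×1, gSB×1, gSb×1, gsB×1, gsb×1
GgSsBb gametes: GSB×1, GSb×1, GsB×1, Gsb×1, gSB×1, gSb×1, gsB×1, gsb×1
GgSsBb×GgSsBb grid (8·8=64): GGSSBB=1 GGSSBb=2 GGSSbb=1 GGSsBB=2 GGSsBb=4 GGSsbb=2 GGssBB=1 GGssBb=2 GGssbb=1 GgSSBB=2 GgSSBb=4 GgSSbb=2 GgSsBB=4 GgSsBb=8 GgSsbb=4 GgssBB=2 GgssBb=4 Ggssbb=2 ggSSBB=1 ggSSBb=2 ggSSbb=1 ggSsBB=2 ggSsBb=4 ggSsbb=2 ggssBB=1 ggssBb=2 ggssbb=1
ggSSbb hits 1/64; gcd=1; 1÷1/64÷1 = 1/64

P(ggSSbb) = 1/64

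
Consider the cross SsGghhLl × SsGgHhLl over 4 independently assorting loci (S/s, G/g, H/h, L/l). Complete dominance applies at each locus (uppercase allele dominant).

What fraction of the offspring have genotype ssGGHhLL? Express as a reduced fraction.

P(ssGGHhLL) = 1/128

SsGghhLl gametes: SGhL×2, SGhl×2, SghL×2, Sghl×2, sGhL×2, sGhl×2, sghL×2, sghl×2
SsGgHhLl gametes: SGHL×1, SGHl×1, SGhL×1, SGhl×1, SgHL×1, SgHl×1, SghL×1, Sghl×1, sGHL×1, sGHl×1, sGhL×1, sGhl×1, sgHL×1, sgHl×1, sghL×1, sghl×1
SsGghhLl×SsGgHhLl grid (16·16=256): SSGGHhLL=2 SSGGHhLl=4 SSGGHhll=2 SSGGhhLL=2 SSGGhhLl=4 SSGGhhll=2 SSGgHhLL=4 SSGgHhLl=8 SSGgHhll=4 SSGghhLL=4 SSGghhLl=8 SSGghhll=4 SSggHhLL=2 SSggHhLl=4 SSggHhll=2 SSgghhLL=2 SSgghhLl=4 SSgghhll=2 SsGGHhLL=4 SsGGHhLl=8 SsGGHhll=4 SsGGhhLL=4 SsGGhhLl=8 SsGGhhll=4 SsGgHhLL=8 SsGgHhLl=16 SsGgHhll=8 SsGghhLL=8 SsGghhLl=16 SsGghhll=8 SsggHhLL=4 SsggHhLl=8 SsggHhll=4 SsgghhLL=4 SsgghhLl=8 Ssgghhll=4 ssGGHhLL=2 ssGGHhLl=4 ssGGHhll=2 ssGGhhLL=2 ssGGhhLl=4 ssGGhhll=2 ssGgHhLL=4 ssGgHhLl=8 ssGgHhll=4 ssGghhLL=4 ssGghhLl=8 ssGghhll=4 ssggHhLL=2 ssggHhLl=4 ssggHhll=2 ssgghhLL=2 ssgghhLl=4 ssgghhll=2
ssGGHhLL hits 2/256; gcd=2; 2÷2/256÷2 = 1/128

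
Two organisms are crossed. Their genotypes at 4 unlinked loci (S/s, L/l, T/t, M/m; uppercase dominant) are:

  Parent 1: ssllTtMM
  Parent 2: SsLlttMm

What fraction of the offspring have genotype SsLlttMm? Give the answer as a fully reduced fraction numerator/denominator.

P(SsLlttMm) = 1/16

ssllTtMM gametes: slTM×8, sltM×8
SsLlttMm gametes: SLtM×2, SLtm×2, SltM×2, Sltm×2, sLtM×2, sLtm×2, sltM×2, sltm×2
ssllTtMM×SsLlttMm grid (16·16=256): SsLlTtMM=16 SsLlTtMm=16 SsLlttMM=16 SsLlttMm=16 SsllTtMM=16 SsllTtMm=16 SsllttMM=16 SsllttMm=16 ssLlTtMM=16 ssLlTtMm=16 ssLlttMM=16 ssLlttMm=16 ssllTtMM=16 ssllTtMm=16 ssllttMM=16 ssllttMm=16
SsLlttMm hits 16/256; gcd=16; 16÷16/256÷16 = 1/16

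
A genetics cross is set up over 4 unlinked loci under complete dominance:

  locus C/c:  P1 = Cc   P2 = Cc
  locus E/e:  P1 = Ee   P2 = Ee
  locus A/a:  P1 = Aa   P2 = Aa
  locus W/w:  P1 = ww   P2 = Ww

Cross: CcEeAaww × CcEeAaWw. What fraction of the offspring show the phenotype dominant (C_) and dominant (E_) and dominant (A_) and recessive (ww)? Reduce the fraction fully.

P(C_ E_ A_ ww) = 27/128

CcEeAaww gametes: CEAw×2, CEaw×2, CeAw×2, Ceaw×2, cEAw×2, cEaw×2, ceAw×2, ceaw×2
CcEeAaWw gametes: CEAW×1, CEAw×1, CEaW×1, CEaw×1, CeAW×1, CeAw×1, CeaW×1, Ceaw×1, cEAW×1, cEAw×1, cEaW×1, cEaw×1, ceAW×1, ceAw×1, ceaW×1, ceaw×1
CcEeAaww×CcEeAaWw grid (16·16=256): CCEEAAWw=2 CCEEAAww=2 CCEEAaWw=4 CCEEAaww=4 CCEEaaWw=2 CCEEaaww=2 CCEeAAWw=4 CCEeAAww=4 CCEeAaWw=8 CCEeAaww=8 CCEeaaWw=4 CCEeaaww=4 CCeeAAWw=2 CCeeAAww=2 CCeeAaWw=4 CCeeAaww=4 CCeeaaWw=2 CCeeaaww=2 CcEEAAWw=4 CcEEAAww=4 CcEEAaWw=8 CcEEAaww=8 CcEEaaWw=4 CcEEaaww=4 CcEeAAWw=8 CcEeAAww=8 CcEeAaWw=16 CcEeAaww=16 CcEeaaWw=8 CcEeaaww=8 CceeAAWw=4 CceeAAww=4 CceeAaWw=8 CceeAaww=8 CceeaaWw=4 Cceeaaww=4 ccEEAAWw=2 ccEEAAww=2 ccEEAaWw=4 ccEEAaww=4 ccEEaaWw=2 ccEEaaww=2 ccEeAAWw=4 ccEeAAww=4 ccEeAaWw=8 ccEeAaww=8 ccEeaaWw=4 ccEeaaww=4 cceeAAWw=2 cceeAAww=2 cceeAaWw=4 cceeAaww=4 cceeaaWw=2 cceeaaww=2
C_ E_ A_ ww hits 54/256; gcd=2; 54÷2/256÷2 = 27/128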